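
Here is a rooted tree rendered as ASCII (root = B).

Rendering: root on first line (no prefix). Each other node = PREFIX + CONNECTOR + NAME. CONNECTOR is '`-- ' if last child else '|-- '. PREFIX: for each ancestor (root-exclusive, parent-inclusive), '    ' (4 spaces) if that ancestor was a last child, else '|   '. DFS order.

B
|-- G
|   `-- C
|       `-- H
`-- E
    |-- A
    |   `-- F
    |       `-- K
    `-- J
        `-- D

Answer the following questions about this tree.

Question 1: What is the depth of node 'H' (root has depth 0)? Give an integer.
Answer: 3

Derivation:
Path from root to H: B -> G -> C -> H
Depth = number of edges = 3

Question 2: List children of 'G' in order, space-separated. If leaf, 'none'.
Node G's children (from adjacency): C

Answer: C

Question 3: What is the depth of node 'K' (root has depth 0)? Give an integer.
Answer: 4

Derivation:
Path from root to K: B -> E -> A -> F -> K
Depth = number of edges = 4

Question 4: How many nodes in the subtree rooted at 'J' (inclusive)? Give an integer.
Subtree rooted at J contains: D, J
Count = 2

Answer: 2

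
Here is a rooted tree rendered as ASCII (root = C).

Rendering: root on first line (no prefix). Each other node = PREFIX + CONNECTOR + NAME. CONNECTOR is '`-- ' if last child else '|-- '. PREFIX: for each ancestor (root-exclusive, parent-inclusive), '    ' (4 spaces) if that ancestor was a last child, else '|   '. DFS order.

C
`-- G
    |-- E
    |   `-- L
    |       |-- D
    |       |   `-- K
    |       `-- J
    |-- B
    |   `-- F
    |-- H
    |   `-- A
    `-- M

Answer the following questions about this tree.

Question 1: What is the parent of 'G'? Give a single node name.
Answer: C

Derivation:
Scan adjacency: G appears as child of C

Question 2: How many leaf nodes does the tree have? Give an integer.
Leaves (nodes with no children): A, F, J, K, M

Answer: 5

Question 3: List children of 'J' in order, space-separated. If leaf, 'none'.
Answer: none

Derivation:
Node J's children (from adjacency): (leaf)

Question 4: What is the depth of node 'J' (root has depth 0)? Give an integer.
Path from root to J: C -> G -> E -> L -> J
Depth = number of edges = 4

Answer: 4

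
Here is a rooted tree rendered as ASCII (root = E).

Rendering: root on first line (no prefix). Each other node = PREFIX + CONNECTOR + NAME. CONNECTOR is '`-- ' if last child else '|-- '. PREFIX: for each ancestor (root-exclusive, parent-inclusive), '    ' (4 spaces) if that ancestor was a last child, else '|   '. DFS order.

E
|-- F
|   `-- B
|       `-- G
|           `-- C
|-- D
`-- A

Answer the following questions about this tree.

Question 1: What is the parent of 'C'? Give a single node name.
Answer: G

Derivation:
Scan adjacency: C appears as child of G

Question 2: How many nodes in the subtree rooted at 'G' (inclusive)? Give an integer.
Subtree rooted at G contains: C, G
Count = 2

Answer: 2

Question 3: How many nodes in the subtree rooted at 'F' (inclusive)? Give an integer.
Answer: 4

Derivation:
Subtree rooted at F contains: B, C, F, G
Count = 4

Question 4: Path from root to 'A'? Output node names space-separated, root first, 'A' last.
Answer: E A

Derivation:
Walk down from root: E -> A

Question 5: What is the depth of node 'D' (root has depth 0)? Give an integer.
Path from root to D: E -> D
Depth = number of edges = 1

Answer: 1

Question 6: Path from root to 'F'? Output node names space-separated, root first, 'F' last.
Answer: E F

Derivation:
Walk down from root: E -> F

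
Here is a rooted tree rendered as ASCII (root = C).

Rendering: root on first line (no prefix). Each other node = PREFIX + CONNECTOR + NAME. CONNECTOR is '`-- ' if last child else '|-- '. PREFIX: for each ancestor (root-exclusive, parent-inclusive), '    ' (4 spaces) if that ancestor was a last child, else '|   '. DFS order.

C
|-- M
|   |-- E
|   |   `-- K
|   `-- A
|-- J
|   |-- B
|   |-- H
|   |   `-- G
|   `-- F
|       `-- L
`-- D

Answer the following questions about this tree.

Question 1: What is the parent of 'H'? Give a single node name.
Scan adjacency: H appears as child of J

Answer: J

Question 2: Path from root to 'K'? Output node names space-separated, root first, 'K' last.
Walk down from root: C -> M -> E -> K

Answer: C M E K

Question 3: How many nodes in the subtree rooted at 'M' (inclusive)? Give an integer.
Subtree rooted at M contains: A, E, K, M
Count = 4

Answer: 4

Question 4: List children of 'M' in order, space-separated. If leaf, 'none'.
Node M's children (from adjacency): E, A

Answer: E A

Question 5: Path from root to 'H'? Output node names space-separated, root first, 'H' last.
Answer: C J H

Derivation:
Walk down from root: C -> J -> H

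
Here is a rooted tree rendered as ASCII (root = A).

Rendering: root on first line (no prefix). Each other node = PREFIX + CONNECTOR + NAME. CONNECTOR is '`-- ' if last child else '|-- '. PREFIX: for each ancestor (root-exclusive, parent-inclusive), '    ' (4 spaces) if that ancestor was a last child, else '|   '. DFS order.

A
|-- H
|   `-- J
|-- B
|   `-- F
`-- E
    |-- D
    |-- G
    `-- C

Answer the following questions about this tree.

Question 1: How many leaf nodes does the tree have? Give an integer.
Answer: 5

Derivation:
Leaves (nodes with no children): C, D, F, G, J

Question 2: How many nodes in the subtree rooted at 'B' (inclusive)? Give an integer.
Subtree rooted at B contains: B, F
Count = 2

Answer: 2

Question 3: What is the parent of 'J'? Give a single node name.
Answer: H

Derivation:
Scan adjacency: J appears as child of H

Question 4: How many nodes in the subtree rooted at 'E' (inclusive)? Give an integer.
Subtree rooted at E contains: C, D, E, G
Count = 4

Answer: 4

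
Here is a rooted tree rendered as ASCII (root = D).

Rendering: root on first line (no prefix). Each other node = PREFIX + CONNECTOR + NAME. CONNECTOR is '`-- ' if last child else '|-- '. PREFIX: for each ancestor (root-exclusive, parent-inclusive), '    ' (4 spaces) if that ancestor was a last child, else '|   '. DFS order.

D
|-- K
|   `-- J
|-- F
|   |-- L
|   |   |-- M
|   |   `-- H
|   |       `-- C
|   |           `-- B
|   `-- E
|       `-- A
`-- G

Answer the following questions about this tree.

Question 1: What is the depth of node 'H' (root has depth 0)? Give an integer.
Answer: 3

Derivation:
Path from root to H: D -> F -> L -> H
Depth = number of edges = 3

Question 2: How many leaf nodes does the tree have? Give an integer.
Leaves (nodes with no children): A, B, G, J, M

Answer: 5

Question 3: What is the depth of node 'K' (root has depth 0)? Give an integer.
Answer: 1

Derivation:
Path from root to K: D -> K
Depth = number of edges = 1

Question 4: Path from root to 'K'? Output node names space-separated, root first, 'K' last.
Answer: D K

Derivation:
Walk down from root: D -> K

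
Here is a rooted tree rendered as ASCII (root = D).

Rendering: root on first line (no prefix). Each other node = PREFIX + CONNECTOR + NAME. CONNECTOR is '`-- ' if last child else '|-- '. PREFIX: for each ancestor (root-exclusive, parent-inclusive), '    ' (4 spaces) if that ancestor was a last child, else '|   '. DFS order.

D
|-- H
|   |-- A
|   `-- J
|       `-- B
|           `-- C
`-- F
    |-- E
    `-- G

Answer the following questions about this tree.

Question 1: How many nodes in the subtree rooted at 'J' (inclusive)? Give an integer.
Subtree rooted at J contains: B, C, J
Count = 3

Answer: 3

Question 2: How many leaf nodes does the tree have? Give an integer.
Leaves (nodes with no children): A, C, E, G

Answer: 4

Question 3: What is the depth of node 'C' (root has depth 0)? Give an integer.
Answer: 4

Derivation:
Path from root to C: D -> H -> J -> B -> C
Depth = number of edges = 4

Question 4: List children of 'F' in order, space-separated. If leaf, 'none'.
Answer: E G

Derivation:
Node F's children (from adjacency): E, G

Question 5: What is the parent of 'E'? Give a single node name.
Answer: F

Derivation:
Scan adjacency: E appears as child of F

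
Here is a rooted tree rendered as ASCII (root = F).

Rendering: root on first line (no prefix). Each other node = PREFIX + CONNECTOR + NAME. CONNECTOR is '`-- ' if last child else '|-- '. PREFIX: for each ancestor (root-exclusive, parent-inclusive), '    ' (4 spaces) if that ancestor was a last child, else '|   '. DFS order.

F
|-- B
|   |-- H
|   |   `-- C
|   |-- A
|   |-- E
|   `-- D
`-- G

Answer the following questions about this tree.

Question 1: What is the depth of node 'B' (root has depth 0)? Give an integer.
Path from root to B: F -> B
Depth = number of edges = 1

Answer: 1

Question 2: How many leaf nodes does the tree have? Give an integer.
Answer: 5

Derivation:
Leaves (nodes with no children): A, C, D, E, G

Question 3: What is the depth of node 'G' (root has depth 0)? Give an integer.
Path from root to G: F -> G
Depth = number of edges = 1

Answer: 1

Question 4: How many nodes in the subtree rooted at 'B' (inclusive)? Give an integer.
Answer: 6

Derivation:
Subtree rooted at B contains: A, B, C, D, E, H
Count = 6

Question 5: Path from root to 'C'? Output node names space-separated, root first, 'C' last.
Walk down from root: F -> B -> H -> C

Answer: F B H C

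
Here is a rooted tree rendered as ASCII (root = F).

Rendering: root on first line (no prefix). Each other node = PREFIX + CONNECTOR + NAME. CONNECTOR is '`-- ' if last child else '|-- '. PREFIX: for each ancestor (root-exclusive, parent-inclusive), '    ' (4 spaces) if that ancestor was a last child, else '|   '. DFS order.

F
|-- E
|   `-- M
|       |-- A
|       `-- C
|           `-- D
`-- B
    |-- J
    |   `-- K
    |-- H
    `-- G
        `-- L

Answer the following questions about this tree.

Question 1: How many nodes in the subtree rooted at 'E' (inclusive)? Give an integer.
Subtree rooted at E contains: A, C, D, E, M
Count = 5

Answer: 5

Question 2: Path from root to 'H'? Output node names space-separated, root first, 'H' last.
Answer: F B H

Derivation:
Walk down from root: F -> B -> H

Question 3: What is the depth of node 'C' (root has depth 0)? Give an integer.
Path from root to C: F -> E -> M -> C
Depth = number of edges = 3

Answer: 3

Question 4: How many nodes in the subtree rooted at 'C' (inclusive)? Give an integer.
Subtree rooted at C contains: C, D
Count = 2

Answer: 2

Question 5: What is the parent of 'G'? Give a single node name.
Answer: B

Derivation:
Scan adjacency: G appears as child of B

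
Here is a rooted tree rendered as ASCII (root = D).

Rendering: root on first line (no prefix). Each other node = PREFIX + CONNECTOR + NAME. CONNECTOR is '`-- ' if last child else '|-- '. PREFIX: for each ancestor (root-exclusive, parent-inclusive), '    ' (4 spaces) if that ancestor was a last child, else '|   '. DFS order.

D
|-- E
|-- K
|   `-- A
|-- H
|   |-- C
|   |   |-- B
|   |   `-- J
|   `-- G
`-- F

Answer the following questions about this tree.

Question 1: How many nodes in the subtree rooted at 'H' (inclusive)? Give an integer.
Answer: 5

Derivation:
Subtree rooted at H contains: B, C, G, H, J
Count = 5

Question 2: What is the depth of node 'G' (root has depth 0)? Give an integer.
Path from root to G: D -> H -> G
Depth = number of edges = 2

Answer: 2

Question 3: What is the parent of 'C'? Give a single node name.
Scan adjacency: C appears as child of H

Answer: H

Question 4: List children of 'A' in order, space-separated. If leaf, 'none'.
Node A's children (from adjacency): (leaf)

Answer: none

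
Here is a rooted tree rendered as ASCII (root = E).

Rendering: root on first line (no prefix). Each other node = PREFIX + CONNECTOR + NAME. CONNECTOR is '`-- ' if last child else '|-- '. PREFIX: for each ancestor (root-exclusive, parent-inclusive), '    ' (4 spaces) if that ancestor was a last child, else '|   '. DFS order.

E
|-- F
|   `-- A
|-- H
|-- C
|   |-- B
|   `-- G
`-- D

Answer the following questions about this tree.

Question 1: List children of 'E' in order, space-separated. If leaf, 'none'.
Answer: F H C D

Derivation:
Node E's children (from adjacency): F, H, C, D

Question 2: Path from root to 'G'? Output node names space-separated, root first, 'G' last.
Answer: E C G

Derivation:
Walk down from root: E -> C -> G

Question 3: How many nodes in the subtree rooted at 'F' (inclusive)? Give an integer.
Answer: 2

Derivation:
Subtree rooted at F contains: A, F
Count = 2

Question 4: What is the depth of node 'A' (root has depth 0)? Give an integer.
Path from root to A: E -> F -> A
Depth = number of edges = 2

Answer: 2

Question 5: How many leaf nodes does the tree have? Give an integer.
Answer: 5

Derivation:
Leaves (nodes with no children): A, B, D, G, H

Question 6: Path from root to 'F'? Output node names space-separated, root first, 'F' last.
Answer: E F

Derivation:
Walk down from root: E -> F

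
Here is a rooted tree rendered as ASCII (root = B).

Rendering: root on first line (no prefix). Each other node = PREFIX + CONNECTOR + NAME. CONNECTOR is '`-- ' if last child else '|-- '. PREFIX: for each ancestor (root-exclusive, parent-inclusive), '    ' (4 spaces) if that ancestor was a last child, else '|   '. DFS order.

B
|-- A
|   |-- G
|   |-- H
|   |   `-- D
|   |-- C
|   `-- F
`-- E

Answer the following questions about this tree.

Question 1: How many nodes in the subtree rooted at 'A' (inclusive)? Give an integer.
Answer: 6

Derivation:
Subtree rooted at A contains: A, C, D, F, G, H
Count = 6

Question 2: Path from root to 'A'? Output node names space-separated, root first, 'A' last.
Walk down from root: B -> A

Answer: B A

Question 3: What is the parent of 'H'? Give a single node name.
Answer: A

Derivation:
Scan adjacency: H appears as child of A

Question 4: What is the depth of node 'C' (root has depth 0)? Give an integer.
Path from root to C: B -> A -> C
Depth = number of edges = 2

Answer: 2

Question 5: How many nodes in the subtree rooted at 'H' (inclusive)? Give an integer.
Subtree rooted at H contains: D, H
Count = 2

Answer: 2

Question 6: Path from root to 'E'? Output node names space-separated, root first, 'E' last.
Answer: B E

Derivation:
Walk down from root: B -> E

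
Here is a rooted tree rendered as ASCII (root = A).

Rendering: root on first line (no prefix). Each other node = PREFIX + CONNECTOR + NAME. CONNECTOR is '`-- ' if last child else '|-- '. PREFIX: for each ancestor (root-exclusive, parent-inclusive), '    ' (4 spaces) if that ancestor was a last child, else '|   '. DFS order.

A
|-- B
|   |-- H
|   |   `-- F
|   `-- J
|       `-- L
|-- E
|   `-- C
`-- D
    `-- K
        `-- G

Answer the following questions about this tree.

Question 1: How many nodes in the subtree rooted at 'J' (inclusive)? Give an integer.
Answer: 2

Derivation:
Subtree rooted at J contains: J, L
Count = 2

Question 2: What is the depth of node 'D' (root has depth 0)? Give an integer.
Answer: 1

Derivation:
Path from root to D: A -> D
Depth = number of edges = 1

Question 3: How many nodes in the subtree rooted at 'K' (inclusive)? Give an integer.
Subtree rooted at K contains: G, K
Count = 2

Answer: 2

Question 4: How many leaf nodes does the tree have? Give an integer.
Leaves (nodes with no children): C, F, G, L

Answer: 4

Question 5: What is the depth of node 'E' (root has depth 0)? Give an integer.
Path from root to E: A -> E
Depth = number of edges = 1

Answer: 1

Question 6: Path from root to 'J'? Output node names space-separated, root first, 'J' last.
Answer: A B J

Derivation:
Walk down from root: A -> B -> J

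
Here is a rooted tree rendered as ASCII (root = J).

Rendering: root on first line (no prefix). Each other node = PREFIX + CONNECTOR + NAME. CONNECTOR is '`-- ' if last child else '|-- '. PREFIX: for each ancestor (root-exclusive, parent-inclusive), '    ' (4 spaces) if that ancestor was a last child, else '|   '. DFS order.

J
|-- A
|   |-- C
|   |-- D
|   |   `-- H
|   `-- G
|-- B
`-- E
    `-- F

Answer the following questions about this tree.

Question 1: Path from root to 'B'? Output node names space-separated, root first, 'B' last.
Walk down from root: J -> B

Answer: J B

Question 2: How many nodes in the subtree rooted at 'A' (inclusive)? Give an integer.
Subtree rooted at A contains: A, C, D, G, H
Count = 5

Answer: 5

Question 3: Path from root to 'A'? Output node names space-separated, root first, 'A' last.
Answer: J A

Derivation:
Walk down from root: J -> A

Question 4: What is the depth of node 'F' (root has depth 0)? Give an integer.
Answer: 2

Derivation:
Path from root to F: J -> E -> F
Depth = number of edges = 2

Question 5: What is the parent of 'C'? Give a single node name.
Answer: A

Derivation:
Scan adjacency: C appears as child of A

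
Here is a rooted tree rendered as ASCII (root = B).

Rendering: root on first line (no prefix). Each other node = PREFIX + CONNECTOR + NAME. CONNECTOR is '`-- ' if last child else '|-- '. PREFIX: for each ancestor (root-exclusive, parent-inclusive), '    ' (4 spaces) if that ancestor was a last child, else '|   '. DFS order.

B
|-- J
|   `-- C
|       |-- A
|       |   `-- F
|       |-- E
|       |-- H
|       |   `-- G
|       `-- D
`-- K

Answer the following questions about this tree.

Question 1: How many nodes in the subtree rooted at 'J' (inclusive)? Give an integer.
Subtree rooted at J contains: A, C, D, E, F, G, H, J
Count = 8

Answer: 8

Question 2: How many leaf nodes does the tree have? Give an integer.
Answer: 5

Derivation:
Leaves (nodes with no children): D, E, F, G, K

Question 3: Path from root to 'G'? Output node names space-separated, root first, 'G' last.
Answer: B J C H G

Derivation:
Walk down from root: B -> J -> C -> H -> G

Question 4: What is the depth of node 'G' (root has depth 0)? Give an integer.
Answer: 4

Derivation:
Path from root to G: B -> J -> C -> H -> G
Depth = number of edges = 4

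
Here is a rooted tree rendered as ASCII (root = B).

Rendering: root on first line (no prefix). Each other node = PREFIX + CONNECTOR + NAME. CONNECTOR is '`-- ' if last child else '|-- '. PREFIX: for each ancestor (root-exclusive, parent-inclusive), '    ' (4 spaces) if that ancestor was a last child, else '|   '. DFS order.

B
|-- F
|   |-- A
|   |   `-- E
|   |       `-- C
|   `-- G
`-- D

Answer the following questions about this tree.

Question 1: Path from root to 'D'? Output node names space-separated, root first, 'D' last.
Answer: B D

Derivation:
Walk down from root: B -> D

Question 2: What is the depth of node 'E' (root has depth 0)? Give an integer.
Answer: 3

Derivation:
Path from root to E: B -> F -> A -> E
Depth = number of edges = 3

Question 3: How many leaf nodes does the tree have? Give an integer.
Answer: 3

Derivation:
Leaves (nodes with no children): C, D, G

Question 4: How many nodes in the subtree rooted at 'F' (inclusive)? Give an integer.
Answer: 5

Derivation:
Subtree rooted at F contains: A, C, E, F, G
Count = 5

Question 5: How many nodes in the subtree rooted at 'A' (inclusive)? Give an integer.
Subtree rooted at A contains: A, C, E
Count = 3

Answer: 3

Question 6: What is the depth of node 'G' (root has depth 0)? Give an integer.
Answer: 2

Derivation:
Path from root to G: B -> F -> G
Depth = number of edges = 2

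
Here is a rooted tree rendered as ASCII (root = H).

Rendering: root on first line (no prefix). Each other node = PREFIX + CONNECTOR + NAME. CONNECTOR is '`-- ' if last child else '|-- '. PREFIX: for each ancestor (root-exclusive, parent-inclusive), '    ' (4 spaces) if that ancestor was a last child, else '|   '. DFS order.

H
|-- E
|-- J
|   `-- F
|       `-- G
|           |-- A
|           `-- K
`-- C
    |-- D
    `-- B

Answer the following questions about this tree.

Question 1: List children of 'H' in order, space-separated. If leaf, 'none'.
Node H's children (from adjacency): E, J, C

Answer: E J C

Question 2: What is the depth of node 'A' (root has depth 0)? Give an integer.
Answer: 4

Derivation:
Path from root to A: H -> J -> F -> G -> A
Depth = number of edges = 4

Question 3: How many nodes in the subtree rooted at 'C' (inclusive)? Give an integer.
Subtree rooted at C contains: B, C, D
Count = 3

Answer: 3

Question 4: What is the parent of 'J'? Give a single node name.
Scan adjacency: J appears as child of H

Answer: H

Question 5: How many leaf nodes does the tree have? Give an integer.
Answer: 5

Derivation:
Leaves (nodes with no children): A, B, D, E, K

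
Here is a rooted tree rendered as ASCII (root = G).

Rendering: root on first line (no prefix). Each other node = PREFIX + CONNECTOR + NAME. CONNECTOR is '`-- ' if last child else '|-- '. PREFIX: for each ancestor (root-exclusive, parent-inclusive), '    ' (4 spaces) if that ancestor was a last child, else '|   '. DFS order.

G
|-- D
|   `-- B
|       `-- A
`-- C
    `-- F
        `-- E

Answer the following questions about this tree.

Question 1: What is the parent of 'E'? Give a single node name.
Scan adjacency: E appears as child of F

Answer: F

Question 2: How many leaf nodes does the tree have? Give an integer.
Leaves (nodes with no children): A, E

Answer: 2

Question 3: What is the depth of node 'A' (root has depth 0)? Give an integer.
Answer: 3

Derivation:
Path from root to A: G -> D -> B -> A
Depth = number of edges = 3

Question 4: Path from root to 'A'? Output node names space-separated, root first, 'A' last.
Walk down from root: G -> D -> B -> A

Answer: G D B A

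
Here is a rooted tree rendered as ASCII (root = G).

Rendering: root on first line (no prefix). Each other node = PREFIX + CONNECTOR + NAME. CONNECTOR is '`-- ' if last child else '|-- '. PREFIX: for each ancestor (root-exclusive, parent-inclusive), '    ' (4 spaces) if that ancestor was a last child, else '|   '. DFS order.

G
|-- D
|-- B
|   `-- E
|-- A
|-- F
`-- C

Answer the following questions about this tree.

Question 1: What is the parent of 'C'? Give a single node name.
Answer: G

Derivation:
Scan adjacency: C appears as child of G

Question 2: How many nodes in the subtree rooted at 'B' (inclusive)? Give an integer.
Answer: 2

Derivation:
Subtree rooted at B contains: B, E
Count = 2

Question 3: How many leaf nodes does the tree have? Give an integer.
Leaves (nodes with no children): A, C, D, E, F

Answer: 5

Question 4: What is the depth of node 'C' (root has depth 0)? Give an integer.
Answer: 1

Derivation:
Path from root to C: G -> C
Depth = number of edges = 1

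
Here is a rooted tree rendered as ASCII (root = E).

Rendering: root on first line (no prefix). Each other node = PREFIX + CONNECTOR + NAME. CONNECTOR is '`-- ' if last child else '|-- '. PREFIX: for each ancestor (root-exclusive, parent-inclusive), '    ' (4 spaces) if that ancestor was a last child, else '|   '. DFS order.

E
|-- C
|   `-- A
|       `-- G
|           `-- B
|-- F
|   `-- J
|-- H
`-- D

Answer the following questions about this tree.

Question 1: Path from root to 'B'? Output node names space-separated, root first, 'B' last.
Answer: E C A G B

Derivation:
Walk down from root: E -> C -> A -> G -> B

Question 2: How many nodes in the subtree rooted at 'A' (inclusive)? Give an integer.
Answer: 3

Derivation:
Subtree rooted at A contains: A, B, G
Count = 3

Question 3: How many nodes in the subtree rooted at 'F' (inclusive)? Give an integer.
Subtree rooted at F contains: F, J
Count = 2

Answer: 2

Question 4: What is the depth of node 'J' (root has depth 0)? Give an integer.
Path from root to J: E -> F -> J
Depth = number of edges = 2

Answer: 2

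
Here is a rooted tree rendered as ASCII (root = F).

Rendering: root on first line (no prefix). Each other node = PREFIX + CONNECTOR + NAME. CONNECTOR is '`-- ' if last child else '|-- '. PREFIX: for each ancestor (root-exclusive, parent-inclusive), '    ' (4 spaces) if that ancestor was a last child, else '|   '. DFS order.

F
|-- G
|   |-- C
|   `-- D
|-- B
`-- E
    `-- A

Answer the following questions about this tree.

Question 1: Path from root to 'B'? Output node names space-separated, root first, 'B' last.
Walk down from root: F -> B

Answer: F B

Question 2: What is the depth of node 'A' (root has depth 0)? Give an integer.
Path from root to A: F -> E -> A
Depth = number of edges = 2

Answer: 2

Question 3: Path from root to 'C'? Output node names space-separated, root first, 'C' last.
Walk down from root: F -> G -> C

Answer: F G C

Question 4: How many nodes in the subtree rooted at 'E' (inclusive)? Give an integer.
Subtree rooted at E contains: A, E
Count = 2

Answer: 2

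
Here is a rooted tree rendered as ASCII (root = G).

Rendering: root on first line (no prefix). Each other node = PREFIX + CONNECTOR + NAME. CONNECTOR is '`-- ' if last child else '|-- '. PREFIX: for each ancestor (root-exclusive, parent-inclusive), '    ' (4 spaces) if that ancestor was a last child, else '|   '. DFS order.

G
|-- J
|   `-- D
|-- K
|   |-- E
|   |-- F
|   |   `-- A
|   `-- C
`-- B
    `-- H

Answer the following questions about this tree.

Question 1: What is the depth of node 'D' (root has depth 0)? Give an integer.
Path from root to D: G -> J -> D
Depth = number of edges = 2

Answer: 2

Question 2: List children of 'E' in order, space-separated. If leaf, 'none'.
Answer: none

Derivation:
Node E's children (from adjacency): (leaf)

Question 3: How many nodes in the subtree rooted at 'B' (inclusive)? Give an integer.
Answer: 2

Derivation:
Subtree rooted at B contains: B, H
Count = 2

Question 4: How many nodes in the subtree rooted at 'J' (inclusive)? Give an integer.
Subtree rooted at J contains: D, J
Count = 2

Answer: 2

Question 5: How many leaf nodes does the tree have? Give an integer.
Leaves (nodes with no children): A, C, D, E, H

Answer: 5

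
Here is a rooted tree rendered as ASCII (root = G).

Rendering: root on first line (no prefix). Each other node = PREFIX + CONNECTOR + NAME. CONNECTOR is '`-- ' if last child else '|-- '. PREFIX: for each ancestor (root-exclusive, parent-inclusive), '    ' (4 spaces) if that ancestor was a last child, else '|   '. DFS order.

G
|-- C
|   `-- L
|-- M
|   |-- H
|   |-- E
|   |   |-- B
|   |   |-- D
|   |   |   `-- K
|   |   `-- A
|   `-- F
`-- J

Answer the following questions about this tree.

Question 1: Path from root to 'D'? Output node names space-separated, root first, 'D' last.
Walk down from root: G -> M -> E -> D

Answer: G M E D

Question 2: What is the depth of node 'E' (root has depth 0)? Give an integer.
Answer: 2

Derivation:
Path from root to E: G -> M -> E
Depth = number of edges = 2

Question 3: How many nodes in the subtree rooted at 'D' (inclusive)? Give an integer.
Subtree rooted at D contains: D, K
Count = 2

Answer: 2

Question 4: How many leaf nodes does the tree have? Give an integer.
Answer: 7

Derivation:
Leaves (nodes with no children): A, B, F, H, J, K, L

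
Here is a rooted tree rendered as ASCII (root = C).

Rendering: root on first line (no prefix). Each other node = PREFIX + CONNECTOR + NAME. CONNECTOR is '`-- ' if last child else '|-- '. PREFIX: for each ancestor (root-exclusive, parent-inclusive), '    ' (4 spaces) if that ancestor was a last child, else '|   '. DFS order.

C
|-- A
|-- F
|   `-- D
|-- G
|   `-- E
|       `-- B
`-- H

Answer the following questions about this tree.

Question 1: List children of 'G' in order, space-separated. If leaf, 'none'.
Node G's children (from adjacency): E

Answer: E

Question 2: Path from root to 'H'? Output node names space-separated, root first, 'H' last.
Answer: C H

Derivation:
Walk down from root: C -> H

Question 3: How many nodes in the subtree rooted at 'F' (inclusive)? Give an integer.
Subtree rooted at F contains: D, F
Count = 2

Answer: 2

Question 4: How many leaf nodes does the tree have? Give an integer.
Leaves (nodes with no children): A, B, D, H

Answer: 4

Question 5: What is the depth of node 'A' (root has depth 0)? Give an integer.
Answer: 1

Derivation:
Path from root to A: C -> A
Depth = number of edges = 1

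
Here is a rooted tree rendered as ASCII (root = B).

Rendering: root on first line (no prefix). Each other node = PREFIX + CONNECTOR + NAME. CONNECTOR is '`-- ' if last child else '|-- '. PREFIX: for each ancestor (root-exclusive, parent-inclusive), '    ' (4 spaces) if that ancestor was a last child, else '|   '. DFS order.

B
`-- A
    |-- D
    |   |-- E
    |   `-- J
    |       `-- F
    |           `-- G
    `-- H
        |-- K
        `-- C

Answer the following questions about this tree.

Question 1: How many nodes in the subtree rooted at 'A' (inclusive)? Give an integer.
Answer: 9

Derivation:
Subtree rooted at A contains: A, C, D, E, F, G, H, J, K
Count = 9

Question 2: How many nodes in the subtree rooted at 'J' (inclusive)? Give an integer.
Answer: 3

Derivation:
Subtree rooted at J contains: F, G, J
Count = 3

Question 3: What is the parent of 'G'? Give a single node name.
Scan adjacency: G appears as child of F

Answer: F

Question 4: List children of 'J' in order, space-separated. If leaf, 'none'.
Node J's children (from adjacency): F

Answer: F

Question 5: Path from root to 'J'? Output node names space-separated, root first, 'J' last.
Answer: B A D J

Derivation:
Walk down from root: B -> A -> D -> J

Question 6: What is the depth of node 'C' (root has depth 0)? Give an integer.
Answer: 3

Derivation:
Path from root to C: B -> A -> H -> C
Depth = number of edges = 3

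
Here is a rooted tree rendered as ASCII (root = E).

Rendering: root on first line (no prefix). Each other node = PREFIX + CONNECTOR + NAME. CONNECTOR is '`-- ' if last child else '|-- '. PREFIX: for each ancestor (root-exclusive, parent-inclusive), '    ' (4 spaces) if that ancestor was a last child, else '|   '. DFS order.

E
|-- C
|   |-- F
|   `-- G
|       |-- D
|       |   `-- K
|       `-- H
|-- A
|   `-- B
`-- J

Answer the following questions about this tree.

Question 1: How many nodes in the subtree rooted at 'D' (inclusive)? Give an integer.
Subtree rooted at D contains: D, K
Count = 2

Answer: 2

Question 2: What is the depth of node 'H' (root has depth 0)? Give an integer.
Path from root to H: E -> C -> G -> H
Depth = number of edges = 3

Answer: 3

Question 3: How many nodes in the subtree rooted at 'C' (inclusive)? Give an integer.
Answer: 6

Derivation:
Subtree rooted at C contains: C, D, F, G, H, K
Count = 6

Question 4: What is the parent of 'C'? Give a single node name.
Answer: E

Derivation:
Scan adjacency: C appears as child of E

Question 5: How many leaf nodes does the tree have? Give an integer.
Leaves (nodes with no children): B, F, H, J, K

Answer: 5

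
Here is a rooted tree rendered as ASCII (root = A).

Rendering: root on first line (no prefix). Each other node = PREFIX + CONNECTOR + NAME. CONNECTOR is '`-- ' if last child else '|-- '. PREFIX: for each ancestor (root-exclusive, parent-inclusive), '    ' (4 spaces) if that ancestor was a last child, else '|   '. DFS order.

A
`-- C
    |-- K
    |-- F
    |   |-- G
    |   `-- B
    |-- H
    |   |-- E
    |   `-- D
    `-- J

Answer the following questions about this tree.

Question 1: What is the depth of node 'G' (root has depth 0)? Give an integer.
Answer: 3

Derivation:
Path from root to G: A -> C -> F -> G
Depth = number of edges = 3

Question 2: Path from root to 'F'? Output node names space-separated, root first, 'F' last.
Walk down from root: A -> C -> F

Answer: A C F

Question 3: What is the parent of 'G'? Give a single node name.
Scan adjacency: G appears as child of F

Answer: F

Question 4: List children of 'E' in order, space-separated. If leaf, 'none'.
Answer: none

Derivation:
Node E's children (from adjacency): (leaf)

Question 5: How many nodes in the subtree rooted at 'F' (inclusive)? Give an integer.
Answer: 3

Derivation:
Subtree rooted at F contains: B, F, G
Count = 3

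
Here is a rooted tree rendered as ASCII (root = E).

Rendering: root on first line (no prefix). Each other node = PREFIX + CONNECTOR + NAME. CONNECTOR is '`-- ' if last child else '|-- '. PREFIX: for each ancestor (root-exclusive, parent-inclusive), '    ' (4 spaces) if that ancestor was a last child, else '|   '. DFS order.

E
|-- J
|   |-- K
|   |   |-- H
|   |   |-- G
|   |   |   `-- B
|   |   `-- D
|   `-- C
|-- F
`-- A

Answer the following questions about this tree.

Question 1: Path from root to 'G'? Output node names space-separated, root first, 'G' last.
Answer: E J K G

Derivation:
Walk down from root: E -> J -> K -> G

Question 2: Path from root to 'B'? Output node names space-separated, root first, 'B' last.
Walk down from root: E -> J -> K -> G -> B

Answer: E J K G B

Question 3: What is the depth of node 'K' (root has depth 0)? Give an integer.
Answer: 2

Derivation:
Path from root to K: E -> J -> K
Depth = number of edges = 2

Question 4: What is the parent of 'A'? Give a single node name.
Answer: E

Derivation:
Scan adjacency: A appears as child of E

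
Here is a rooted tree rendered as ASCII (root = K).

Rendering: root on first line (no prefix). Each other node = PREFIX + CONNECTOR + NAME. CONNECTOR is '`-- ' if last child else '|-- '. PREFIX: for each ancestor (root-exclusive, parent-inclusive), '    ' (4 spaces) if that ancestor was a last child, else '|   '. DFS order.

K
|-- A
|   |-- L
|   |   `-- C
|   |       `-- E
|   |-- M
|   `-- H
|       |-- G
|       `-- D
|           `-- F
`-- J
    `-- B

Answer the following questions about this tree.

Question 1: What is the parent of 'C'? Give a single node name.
Scan adjacency: C appears as child of L

Answer: L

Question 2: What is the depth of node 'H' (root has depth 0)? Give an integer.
Path from root to H: K -> A -> H
Depth = number of edges = 2

Answer: 2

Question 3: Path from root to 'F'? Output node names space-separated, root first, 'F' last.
Answer: K A H D F

Derivation:
Walk down from root: K -> A -> H -> D -> F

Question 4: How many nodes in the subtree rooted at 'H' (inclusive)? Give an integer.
Answer: 4

Derivation:
Subtree rooted at H contains: D, F, G, H
Count = 4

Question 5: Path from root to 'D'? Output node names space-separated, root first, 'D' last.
Answer: K A H D

Derivation:
Walk down from root: K -> A -> H -> D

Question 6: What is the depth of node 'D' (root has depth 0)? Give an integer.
Answer: 3

Derivation:
Path from root to D: K -> A -> H -> D
Depth = number of edges = 3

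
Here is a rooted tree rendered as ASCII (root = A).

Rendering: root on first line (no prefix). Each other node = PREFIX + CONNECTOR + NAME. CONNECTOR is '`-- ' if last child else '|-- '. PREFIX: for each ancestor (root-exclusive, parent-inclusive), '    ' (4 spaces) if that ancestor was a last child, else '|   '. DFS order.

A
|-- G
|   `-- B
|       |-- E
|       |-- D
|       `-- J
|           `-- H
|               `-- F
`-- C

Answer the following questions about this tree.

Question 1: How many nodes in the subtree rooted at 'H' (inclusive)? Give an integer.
Subtree rooted at H contains: F, H
Count = 2

Answer: 2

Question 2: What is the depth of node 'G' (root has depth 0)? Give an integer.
Answer: 1

Derivation:
Path from root to G: A -> G
Depth = number of edges = 1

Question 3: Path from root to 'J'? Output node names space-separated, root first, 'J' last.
Answer: A G B J

Derivation:
Walk down from root: A -> G -> B -> J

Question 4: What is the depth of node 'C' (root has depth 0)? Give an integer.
Path from root to C: A -> C
Depth = number of edges = 1

Answer: 1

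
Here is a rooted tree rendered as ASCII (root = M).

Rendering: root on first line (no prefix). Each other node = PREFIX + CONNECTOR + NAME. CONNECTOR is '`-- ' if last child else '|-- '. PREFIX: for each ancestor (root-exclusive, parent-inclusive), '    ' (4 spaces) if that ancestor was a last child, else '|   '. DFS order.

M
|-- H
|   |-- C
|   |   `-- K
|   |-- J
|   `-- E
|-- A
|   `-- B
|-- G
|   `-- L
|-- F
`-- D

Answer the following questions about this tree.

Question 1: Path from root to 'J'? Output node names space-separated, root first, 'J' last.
Answer: M H J

Derivation:
Walk down from root: M -> H -> J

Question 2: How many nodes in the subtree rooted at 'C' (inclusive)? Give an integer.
Subtree rooted at C contains: C, K
Count = 2

Answer: 2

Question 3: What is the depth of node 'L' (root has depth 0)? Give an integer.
Path from root to L: M -> G -> L
Depth = number of edges = 2

Answer: 2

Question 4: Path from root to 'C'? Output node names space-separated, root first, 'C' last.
Answer: M H C

Derivation:
Walk down from root: M -> H -> C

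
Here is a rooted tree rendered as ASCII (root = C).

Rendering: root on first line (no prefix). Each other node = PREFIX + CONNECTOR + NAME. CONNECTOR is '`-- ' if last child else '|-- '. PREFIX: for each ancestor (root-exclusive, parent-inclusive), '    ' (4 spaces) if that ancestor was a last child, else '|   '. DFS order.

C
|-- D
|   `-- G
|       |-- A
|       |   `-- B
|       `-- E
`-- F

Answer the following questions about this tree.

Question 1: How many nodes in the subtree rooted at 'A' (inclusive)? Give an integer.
Subtree rooted at A contains: A, B
Count = 2

Answer: 2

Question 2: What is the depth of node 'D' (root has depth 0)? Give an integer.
Answer: 1

Derivation:
Path from root to D: C -> D
Depth = number of edges = 1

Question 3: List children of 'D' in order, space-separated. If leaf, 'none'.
Answer: G

Derivation:
Node D's children (from adjacency): G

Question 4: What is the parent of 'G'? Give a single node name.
Scan adjacency: G appears as child of D

Answer: D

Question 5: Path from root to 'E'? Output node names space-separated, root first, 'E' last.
Walk down from root: C -> D -> G -> E

Answer: C D G E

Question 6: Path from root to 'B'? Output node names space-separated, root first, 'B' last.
Walk down from root: C -> D -> G -> A -> B

Answer: C D G A B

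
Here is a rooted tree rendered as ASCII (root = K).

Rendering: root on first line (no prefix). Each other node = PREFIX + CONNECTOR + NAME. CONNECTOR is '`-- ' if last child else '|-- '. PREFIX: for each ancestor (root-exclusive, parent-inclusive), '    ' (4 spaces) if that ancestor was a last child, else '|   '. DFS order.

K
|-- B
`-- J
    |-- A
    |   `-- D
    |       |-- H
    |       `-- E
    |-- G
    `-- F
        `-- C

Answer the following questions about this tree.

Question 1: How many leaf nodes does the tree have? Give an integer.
Leaves (nodes with no children): B, C, E, G, H

Answer: 5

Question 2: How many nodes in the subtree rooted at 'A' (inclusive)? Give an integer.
Subtree rooted at A contains: A, D, E, H
Count = 4

Answer: 4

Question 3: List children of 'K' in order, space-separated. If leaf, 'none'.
Node K's children (from adjacency): B, J

Answer: B J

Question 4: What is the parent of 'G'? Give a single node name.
Answer: J

Derivation:
Scan adjacency: G appears as child of J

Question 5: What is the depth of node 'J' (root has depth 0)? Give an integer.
Path from root to J: K -> J
Depth = number of edges = 1

Answer: 1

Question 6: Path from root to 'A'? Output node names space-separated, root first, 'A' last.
Walk down from root: K -> J -> A

Answer: K J A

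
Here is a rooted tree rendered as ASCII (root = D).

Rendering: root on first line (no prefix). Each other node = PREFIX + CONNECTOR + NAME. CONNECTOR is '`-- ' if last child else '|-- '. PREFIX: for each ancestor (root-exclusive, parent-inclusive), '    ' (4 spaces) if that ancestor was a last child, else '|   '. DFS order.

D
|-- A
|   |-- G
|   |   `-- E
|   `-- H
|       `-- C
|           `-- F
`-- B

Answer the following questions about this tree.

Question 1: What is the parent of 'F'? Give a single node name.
Answer: C

Derivation:
Scan adjacency: F appears as child of C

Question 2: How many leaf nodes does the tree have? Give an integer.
Leaves (nodes with no children): B, E, F

Answer: 3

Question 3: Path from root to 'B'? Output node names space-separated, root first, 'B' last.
Walk down from root: D -> B

Answer: D B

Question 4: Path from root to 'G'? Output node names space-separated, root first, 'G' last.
Answer: D A G

Derivation:
Walk down from root: D -> A -> G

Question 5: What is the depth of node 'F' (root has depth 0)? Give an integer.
Path from root to F: D -> A -> H -> C -> F
Depth = number of edges = 4

Answer: 4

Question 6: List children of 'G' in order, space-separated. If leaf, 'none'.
Node G's children (from adjacency): E

Answer: E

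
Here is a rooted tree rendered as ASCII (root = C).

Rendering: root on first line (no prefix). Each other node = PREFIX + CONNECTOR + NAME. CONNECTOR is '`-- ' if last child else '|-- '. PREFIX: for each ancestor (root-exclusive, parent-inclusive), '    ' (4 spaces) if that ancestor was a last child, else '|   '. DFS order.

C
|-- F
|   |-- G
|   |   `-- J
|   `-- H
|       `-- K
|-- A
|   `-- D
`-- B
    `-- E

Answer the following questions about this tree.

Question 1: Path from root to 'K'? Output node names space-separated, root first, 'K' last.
Answer: C F H K

Derivation:
Walk down from root: C -> F -> H -> K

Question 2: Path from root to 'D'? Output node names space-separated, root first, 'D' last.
Walk down from root: C -> A -> D

Answer: C A D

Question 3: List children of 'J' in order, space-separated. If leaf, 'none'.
Answer: none

Derivation:
Node J's children (from adjacency): (leaf)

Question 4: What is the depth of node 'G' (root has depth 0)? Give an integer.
Answer: 2

Derivation:
Path from root to G: C -> F -> G
Depth = number of edges = 2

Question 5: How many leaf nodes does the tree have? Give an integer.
Leaves (nodes with no children): D, E, J, K

Answer: 4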